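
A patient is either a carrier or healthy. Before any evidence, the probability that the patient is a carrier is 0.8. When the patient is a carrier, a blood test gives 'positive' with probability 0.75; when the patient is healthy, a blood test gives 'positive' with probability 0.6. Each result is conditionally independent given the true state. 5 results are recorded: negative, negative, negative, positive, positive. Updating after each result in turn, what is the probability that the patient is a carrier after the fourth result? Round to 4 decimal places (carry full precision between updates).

0.5497

After 'negative': P(carrier) = 0.25·0.8000 / (0.25·0.8000 + 0.4·0.2000) ≈ 0.7143
After 'negative': P(carrier) = 0.25·0.7143 / (0.25·0.7143 + 0.4·0.2857) ≈ 0.6098
After 'negative': P(carrier) = 0.25·0.6098 / (0.25·0.6098 + 0.4·0.3902) ≈ 0.4941
After 'positive': P(carrier) = 0.75·0.4941 / (0.75·0.4941 + 0.6·0.5059) ≈ 0.5497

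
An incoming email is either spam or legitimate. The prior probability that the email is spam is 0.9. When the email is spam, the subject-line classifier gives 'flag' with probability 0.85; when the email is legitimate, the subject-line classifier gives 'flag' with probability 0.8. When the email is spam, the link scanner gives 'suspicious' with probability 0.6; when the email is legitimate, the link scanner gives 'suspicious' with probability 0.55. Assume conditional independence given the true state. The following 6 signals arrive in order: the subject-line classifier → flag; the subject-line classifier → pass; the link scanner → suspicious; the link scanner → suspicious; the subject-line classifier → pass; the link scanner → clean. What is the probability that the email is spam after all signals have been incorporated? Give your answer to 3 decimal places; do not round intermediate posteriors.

0.851

After the subject-line classifier='flag': P(spam) = 0.85·0.9000 / (0.85·0.9000 + 0.8·0.1000) ≈ 0.9053
After the subject-line classifier='pass': P(spam) = 0.15·0.9053 / (0.15·0.9053 + 0.2·0.0947) ≈ 0.8776
After the link scanner='suspicious': P(spam) = 0.6·0.8776 / (0.6·0.8776 + 0.55·0.1224) ≈ 0.8867
After the link scanner='suspicious': P(spam) = 0.6·0.8867 / (0.6·0.8867 + 0.55·0.1133) ≈ 0.8951
After the subject-line classifier='pass': P(spam) = 0.15·0.8951 / (0.15·0.8951 + 0.2·0.1049) ≈ 0.8649
After the link scanner='clean': P(spam) = 0.4·0.8649 / (0.4·0.8649 + 0.45·0.1351) ≈ 0.8505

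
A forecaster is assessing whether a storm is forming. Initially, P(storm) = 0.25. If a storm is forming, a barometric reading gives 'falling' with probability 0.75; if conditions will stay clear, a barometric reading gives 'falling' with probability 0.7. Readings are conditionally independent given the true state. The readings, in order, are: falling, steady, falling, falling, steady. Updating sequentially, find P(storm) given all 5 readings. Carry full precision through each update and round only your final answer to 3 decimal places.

Apply Bayes' rule sequentially, carrying P(storm) forward.
After 'falling': P(storm) = 0.75·0.2500 / (0.75·0.2500 + 0.7·0.7500) ≈ 0.2632
After 'steady': P(storm) = 0.25·0.2632 / (0.25·0.2632 + 0.3·0.7368) ≈ 0.2294
After 'falling': P(storm) = 0.75·0.2294 / (0.75·0.2294 + 0.7·0.7706) ≈ 0.2418
After 'falling': P(storm) = 0.75·0.2418 / (0.75·0.2418 + 0.7·0.7582) ≈ 0.2547
After 'steady': P(storm) = 0.25·0.2547 / (0.25·0.2547 + 0.3·0.7453) ≈ 0.2216

0.222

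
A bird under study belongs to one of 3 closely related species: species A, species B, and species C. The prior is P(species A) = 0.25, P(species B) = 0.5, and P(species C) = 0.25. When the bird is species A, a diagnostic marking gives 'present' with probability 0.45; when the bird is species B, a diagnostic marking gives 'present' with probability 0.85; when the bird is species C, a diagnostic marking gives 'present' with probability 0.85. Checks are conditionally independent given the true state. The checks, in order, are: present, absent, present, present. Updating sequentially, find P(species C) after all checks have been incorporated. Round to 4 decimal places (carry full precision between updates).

After 'present': normaliser = 0.45·0.2500 + 0.85·0.5000 + 0.85·0.2500; P(species A) ≈ 0.1500, P(species B) ≈ 0.5667, P(species C) ≈ 0.2833
After 'absent': normaliser = 0.55·0.1500 + 0.15·0.5667 + 0.15·0.2833; P(species A) ≈ 0.3929, P(species B) ≈ 0.4048, P(species C) ≈ 0.2024
After 'present': normaliser = 0.45·0.3929 + 0.85·0.4048 + 0.85·0.2024; P(species A) ≈ 0.2552, P(species B) ≈ 0.4966, P(species C) ≈ 0.2483
After 'present': normaliser = 0.45·0.2552 + 0.85·0.4966 + 0.85·0.2483; P(species A) ≈ 0.1535, P(species B) ≈ 0.5643, P(species C) ≈ 0.2822

0.2822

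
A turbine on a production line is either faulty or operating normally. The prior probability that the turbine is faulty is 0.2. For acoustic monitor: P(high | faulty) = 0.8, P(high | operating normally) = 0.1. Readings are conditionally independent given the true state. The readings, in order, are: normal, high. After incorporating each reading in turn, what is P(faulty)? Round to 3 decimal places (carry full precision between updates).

After 'normal': P(faulty) = 0.2·0.2000 / (0.2·0.2000 + 0.9·0.8000) ≈ 0.0526
After 'high': P(faulty) = 0.8·0.0526 / (0.8·0.0526 + 0.1·0.9474) ≈ 0.3077

0.308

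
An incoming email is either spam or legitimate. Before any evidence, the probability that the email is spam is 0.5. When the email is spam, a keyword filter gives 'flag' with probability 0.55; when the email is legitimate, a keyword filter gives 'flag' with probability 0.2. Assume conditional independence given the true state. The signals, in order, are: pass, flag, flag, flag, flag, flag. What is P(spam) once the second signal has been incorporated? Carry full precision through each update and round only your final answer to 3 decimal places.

After 'pass': P(spam) = 0.45·0.5000 / (0.45·0.5000 + 0.8·0.5000) ≈ 0.3600
After 'flag': P(spam) = 0.55·0.3600 / (0.55·0.3600 + 0.2·0.6400) ≈ 0.6074

0.607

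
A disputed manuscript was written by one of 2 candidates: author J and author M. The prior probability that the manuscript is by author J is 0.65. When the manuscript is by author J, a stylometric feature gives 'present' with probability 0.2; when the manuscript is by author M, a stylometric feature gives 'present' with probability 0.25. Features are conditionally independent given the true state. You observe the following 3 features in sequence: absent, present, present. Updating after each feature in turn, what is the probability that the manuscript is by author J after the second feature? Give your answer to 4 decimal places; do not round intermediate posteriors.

0.6131

Apply Bayes' rule sequentially, carrying P(author J) forward.
After 'absent': P(author J) = 0.8·0.6500 / (0.8·0.6500 + 0.75·0.3500) ≈ 0.6645
After 'present': P(author J) = 0.2·0.6645 / (0.2·0.6645 + 0.25·0.3355) ≈ 0.6131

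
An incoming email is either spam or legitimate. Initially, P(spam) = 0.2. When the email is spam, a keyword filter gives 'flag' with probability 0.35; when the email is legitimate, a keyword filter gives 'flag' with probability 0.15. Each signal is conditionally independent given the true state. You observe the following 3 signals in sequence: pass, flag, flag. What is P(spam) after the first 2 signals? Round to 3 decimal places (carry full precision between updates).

0.308

After 'pass': P(spam) = 0.65·0.2000 / (0.65·0.2000 + 0.85·0.8000) ≈ 0.1605
After 'flag': P(spam) = 0.35·0.1605 / (0.35·0.1605 + 0.15·0.8395) ≈ 0.3085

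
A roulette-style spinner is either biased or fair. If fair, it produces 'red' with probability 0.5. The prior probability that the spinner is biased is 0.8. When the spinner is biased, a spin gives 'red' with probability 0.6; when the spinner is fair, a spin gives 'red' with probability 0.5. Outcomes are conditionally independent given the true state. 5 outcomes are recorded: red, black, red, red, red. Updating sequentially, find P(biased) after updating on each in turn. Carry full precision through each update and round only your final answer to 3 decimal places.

0.869

After 'red': P(biased) = 0.6·0.8000 / (0.6·0.8000 + 0.5·0.2000) ≈ 0.8276
After 'black': P(biased) = 0.4·0.8276 / (0.4·0.8276 + 0.5·0.1724) ≈ 0.7934
After 'red': P(biased) = 0.6·0.7934 / (0.6·0.7934 + 0.5·0.2066) ≈ 0.8217
After 'red': P(biased) = 0.6·0.8217 / (0.6·0.8217 + 0.5·0.1783) ≈ 0.8469
After 'red': P(biased) = 0.6·0.8469 / (0.6·0.8469 + 0.5·0.1531) ≈ 0.8690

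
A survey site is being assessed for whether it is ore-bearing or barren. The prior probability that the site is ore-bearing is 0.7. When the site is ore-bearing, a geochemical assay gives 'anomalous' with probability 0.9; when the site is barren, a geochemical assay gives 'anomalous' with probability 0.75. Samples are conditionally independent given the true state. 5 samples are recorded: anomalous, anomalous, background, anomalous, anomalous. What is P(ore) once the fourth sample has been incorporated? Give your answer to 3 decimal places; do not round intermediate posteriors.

Each posterior becomes the prior for the next update.
After 'anomalous': P(ore) = 0.9·0.7000 / (0.9·0.7000 + 0.75·0.3000) ≈ 0.7368
After 'anomalous': P(ore) = 0.9·0.7368 / (0.9·0.7368 + 0.75·0.2632) ≈ 0.7706
After 'background': P(ore) = 0.1·0.7706 / (0.1·0.7706 + 0.25·0.2294) ≈ 0.5734
After 'anomalous': P(ore) = 0.9·0.5734 / (0.9·0.5734 + 0.75·0.4266) ≈ 0.6173

0.617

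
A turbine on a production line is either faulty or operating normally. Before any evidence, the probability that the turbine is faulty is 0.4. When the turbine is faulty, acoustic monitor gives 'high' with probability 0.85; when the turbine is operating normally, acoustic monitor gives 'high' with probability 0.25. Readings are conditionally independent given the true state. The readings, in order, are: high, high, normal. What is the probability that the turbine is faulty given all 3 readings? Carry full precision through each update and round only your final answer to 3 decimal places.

After 'high': P(faulty) = 0.85·0.4000 / (0.85·0.4000 + 0.25·0.6000) ≈ 0.6939
After 'high': P(faulty) = 0.85·0.6939 / (0.85·0.6939 + 0.25·0.3061) ≈ 0.8851
After 'normal': P(faulty) = 0.15·0.8851 / (0.15·0.8851 + 0.75·0.1149) ≈ 0.6065

0.607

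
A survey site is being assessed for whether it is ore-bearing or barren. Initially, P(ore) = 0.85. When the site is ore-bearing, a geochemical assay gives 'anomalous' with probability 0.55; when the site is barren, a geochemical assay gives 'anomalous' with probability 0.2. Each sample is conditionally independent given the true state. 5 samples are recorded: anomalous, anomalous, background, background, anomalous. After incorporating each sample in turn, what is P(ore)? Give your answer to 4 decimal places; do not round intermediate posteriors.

Each posterior becomes the prior for the next update.
After 'anomalous': P(ore) = 0.55·0.8500 / (0.55·0.8500 + 0.2·0.1500) ≈ 0.9397
After 'anomalous': P(ore) = 0.55·0.9397 / (0.55·0.9397 + 0.2·0.0603) ≈ 0.9772
After 'background': P(ore) = 0.45·0.9772 / (0.45·0.9772 + 0.8·0.0228) ≈ 0.9602
After 'background': P(ore) = 0.45·0.9602 / (0.45·0.9602 + 0.8·0.0398) ≈ 0.9313
After 'anomalous': P(ore) = 0.55·0.9313 / (0.55·0.9313 + 0.2·0.0687) ≈ 0.9739

0.9739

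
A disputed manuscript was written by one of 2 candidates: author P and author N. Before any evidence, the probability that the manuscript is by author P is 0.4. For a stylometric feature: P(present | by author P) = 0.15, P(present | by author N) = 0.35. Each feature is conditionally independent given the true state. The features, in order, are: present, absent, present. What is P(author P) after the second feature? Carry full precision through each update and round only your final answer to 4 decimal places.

0.2720

After 'present': P(author P) = 0.15·0.4000 / (0.15·0.4000 + 0.35·0.6000) ≈ 0.2222
After 'absent': P(author P) = 0.85·0.2222 / (0.85·0.2222 + 0.65·0.7778) ≈ 0.2720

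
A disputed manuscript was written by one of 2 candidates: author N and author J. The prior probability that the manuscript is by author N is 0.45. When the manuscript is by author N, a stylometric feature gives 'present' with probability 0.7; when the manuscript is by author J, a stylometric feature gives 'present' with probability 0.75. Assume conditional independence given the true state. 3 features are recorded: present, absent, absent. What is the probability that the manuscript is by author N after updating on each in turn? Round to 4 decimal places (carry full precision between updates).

0.5237

After 'present': P(author N) = 0.7·0.4500 / (0.7·0.4500 + 0.75·0.5500) ≈ 0.4330
After 'absent': P(author N) = 0.3·0.4330 / (0.3·0.4330 + 0.25·0.5670) ≈ 0.4782
After 'absent': P(author N) = 0.3·0.4782 / (0.3·0.4782 + 0.25·0.5218) ≈ 0.5237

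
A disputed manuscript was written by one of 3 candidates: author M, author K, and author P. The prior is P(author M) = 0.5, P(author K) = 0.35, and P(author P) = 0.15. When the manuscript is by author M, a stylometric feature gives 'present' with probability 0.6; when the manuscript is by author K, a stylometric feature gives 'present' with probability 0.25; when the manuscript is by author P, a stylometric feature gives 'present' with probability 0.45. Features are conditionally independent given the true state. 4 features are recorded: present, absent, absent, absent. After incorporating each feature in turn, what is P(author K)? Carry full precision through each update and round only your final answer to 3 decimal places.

After 'present': normaliser = 0.6·0.5000 + 0.25·0.3500 + 0.45·0.1500; P(author M) ≈ 0.6593, P(author K) ≈ 0.1923, P(author P) ≈ 0.1484
After 'absent': normaliser = 0.4·0.6593 + 0.75·0.1923 + 0.55·0.1484; P(author M) ≈ 0.5387, P(author K) ≈ 0.2946, P(author P) ≈ 0.1667
After 'absent': normaliser = 0.4·0.5387 + 0.75·0.2946 + 0.55·0.1667; P(author M) ≈ 0.4080, P(author K) ≈ 0.4184, P(author P) ≈ 0.1736
After 'absent': normaliser = 0.4·0.4080 + 0.75·0.4184 + 0.55·0.1736; P(author M) ≈ 0.2851, P(author K) ≈ 0.5481, P(author P) ≈ 0.1668

0.548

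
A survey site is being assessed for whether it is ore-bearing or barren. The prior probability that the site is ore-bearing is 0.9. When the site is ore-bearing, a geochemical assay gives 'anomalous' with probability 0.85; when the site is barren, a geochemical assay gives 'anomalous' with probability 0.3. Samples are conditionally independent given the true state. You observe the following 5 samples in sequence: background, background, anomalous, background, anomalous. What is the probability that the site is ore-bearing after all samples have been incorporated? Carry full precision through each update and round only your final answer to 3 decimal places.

After 'background': P(ore) = 0.15·0.9000 / (0.15·0.9000 + 0.7·0.1000) ≈ 0.6585
After 'background': P(ore) = 0.15·0.6585 / (0.15·0.6585 + 0.7·0.3415) ≈ 0.2924
After 'anomalous': P(ore) = 0.85·0.2924 / (0.85·0.2924 + 0.3·0.7076) ≈ 0.5394
After 'background': P(ore) = 0.15·0.5394 / (0.15·0.5394 + 0.7·0.4606) ≈ 0.2006
After 'anomalous': P(ore) = 0.85·0.2006 / (0.85·0.2006 + 0.3·0.7994) ≈ 0.4155

0.416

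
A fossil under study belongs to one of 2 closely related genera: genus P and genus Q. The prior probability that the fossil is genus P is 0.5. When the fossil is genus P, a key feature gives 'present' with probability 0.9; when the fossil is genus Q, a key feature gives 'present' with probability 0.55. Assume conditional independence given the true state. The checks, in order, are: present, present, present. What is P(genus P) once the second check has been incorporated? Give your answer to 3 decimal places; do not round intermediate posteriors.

0.728

After 'present': P(genus P) = 0.9·0.5000 / (0.9·0.5000 + 0.55·0.5000) ≈ 0.6207
After 'present': P(genus P) = 0.9·0.6207 / (0.9·0.6207 + 0.55·0.3793) ≈ 0.7281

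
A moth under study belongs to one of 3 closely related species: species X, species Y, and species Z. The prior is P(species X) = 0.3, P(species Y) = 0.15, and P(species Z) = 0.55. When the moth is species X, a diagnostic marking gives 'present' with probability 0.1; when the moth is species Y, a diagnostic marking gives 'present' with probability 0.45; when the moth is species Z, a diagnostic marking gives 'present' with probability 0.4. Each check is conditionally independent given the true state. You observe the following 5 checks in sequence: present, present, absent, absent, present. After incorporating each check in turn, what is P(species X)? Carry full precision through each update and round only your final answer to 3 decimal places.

0.014

Each posterior becomes the prior for the next update.
After 'present': normaliser = 0.1·0.3000 + 0.45·0.1500 + 0.4·0.5500; P(species X) ≈ 0.0945, P(species Y) ≈ 0.2126, P(species Z) ≈ 0.6929
After 'present': normaliser = 0.1·0.0945 + 0.45·0.2126 + 0.4·0.6929; P(species X) ≈ 0.0247, P(species Y) ≈ 0.2503, P(species Z) ≈ 0.7250
After 'absent': normaliser = 0.9·0.0247 + 0.55·0.2503 + 0.6·0.7250; P(species X) ≈ 0.0374, P(species Y) ≈ 0.2314, P(species Z) ≈ 0.7312
After 'absent': normaliser = 0.9·0.0374 + 0.55·0.2314 + 0.6·0.7312; P(species X) ≈ 0.0561, P(species Y) ≈ 0.2122, P(species Z) ≈ 0.7317
After 'present': normaliser = 0.1·0.0561 + 0.45·0.2122 + 0.4·0.7317; P(species X) ≈ 0.0143, P(species Y) ≈ 0.2425, P(species Z) ≈ 0.7432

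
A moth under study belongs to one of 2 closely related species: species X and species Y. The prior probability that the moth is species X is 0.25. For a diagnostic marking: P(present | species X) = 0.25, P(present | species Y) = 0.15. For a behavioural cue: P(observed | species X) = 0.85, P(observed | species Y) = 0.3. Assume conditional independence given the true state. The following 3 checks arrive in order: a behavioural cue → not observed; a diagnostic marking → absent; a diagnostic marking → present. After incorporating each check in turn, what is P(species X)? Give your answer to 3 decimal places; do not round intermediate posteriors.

0.095

Apply Bayes' rule sequentially, carrying P(species X) forward.
After a behavioural cue='not observed': P(species X) = 0.15·0.2500 / (0.15·0.2500 + 0.7·0.7500) ≈ 0.0667
After a diagnostic marking='absent': P(species X) = 0.75·0.0667 / (0.75·0.0667 + 0.85·0.9333) ≈ 0.0593
After a diagnostic marking='present': P(species X) = 0.25·0.0593 / (0.25·0.0593 + 0.15·0.9407) ≈ 0.0951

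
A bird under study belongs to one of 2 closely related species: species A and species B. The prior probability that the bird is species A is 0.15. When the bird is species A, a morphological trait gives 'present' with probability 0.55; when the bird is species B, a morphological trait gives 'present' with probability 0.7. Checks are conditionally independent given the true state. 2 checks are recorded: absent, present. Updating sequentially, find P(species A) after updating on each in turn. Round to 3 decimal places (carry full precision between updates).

Apply Bayes' rule sequentially, carrying P(species A) forward.
After 'absent': P(species A) = 0.45·0.1500 / (0.45·0.1500 + 0.3·0.8500) ≈ 0.2093
After 'present': P(species A) = 0.55·0.2093 / (0.55·0.2093 + 0.7·0.7907) ≈ 0.1722

0.172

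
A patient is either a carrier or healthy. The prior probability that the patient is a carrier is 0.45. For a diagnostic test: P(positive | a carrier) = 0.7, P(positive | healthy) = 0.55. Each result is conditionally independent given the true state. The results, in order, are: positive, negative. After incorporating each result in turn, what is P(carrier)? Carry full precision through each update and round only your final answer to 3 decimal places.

0.410

Each posterior becomes the prior for the next update.
After 'positive': P(carrier) = 0.7·0.4500 / (0.7·0.4500 + 0.55·0.5500) ≈ 0.5101
After 'negative': P(carrier) = 0.3·0.5101 / (0.3·0.5101 + 0.45·0.4899) ≈ 0.4098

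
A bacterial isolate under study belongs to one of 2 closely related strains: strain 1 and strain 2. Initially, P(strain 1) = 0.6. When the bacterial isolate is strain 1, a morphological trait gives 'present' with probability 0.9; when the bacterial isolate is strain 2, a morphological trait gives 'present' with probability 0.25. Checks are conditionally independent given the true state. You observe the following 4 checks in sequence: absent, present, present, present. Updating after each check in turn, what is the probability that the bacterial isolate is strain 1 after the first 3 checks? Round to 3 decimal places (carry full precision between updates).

0.722

After 'absent': P(strain 1) = 0.1·0.6000 / (0.1·0.6000 + 0.75·0.4000) ≈ 0.1667
After 'present': P(strain 1) = 0.9·0.1667 / (0.9·0.1667 + 0.25·0.8333) ≈ 0.4186
After 'present': P(strain 1) = 0.9·0.4186 / (0.9·0.4186 + 0.25·0.5814) ≈ 0.7216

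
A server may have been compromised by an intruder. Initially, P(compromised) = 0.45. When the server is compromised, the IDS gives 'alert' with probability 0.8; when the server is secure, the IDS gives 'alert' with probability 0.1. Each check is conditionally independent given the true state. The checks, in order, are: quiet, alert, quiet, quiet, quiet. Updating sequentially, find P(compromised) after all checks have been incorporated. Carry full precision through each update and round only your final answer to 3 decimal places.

After 'quiet': P(compromised) = 0.2·0.4500 / (0.2·0.4500 + 0.9·0.5500) ≈ 0.1538
After 'alert': P(compromised) = 0.8·0.1538 / (0.8·0.1538 + 0.1·0.8462) ≈ 0.5926
After 'quiet': P(compromised) = 0.2·0.5926 / (0.2·0.5926 + 0.9·0.4074) ≈ 0.2443
After 'quiet': P(compromised) = 0.2·0.2443 / (0.2·0.2443 + 0.9·0.7557) ≈ 0.0670
After 'quiet': P(compromised) = 0.2·0.0670 / (0.2·0.0670 + 0.9·0.9330) ≈ 0.0157

0.016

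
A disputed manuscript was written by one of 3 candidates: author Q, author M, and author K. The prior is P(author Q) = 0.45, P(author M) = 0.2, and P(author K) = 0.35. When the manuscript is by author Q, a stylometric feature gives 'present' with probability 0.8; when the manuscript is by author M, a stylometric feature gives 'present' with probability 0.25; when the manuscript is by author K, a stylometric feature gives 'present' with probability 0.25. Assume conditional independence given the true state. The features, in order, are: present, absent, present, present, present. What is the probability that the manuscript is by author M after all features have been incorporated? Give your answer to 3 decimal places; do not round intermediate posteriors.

0.015

After 'present': normaliser = 0.8·0.4500 + 0.25·0.2000 + 0.25·0.3500; P(author Q) ≈ 0.7236, P(author M) ≈ 0.1005, P(author K) ≈ 0.1759
After 'absent': normaliser = 0.2·0.7236 + 0.75·0.1005 + 0.75·0.1759; P(author Q) ≈ 0.4111, P(author M) ≈ 0.2141, P(author K) ≈ 0.3747
After 'present': normaliser = 0.8·0.4111 + 0.25·0.2141 + 0.25·0.3747; P(author Q) ≈ 0.6908, P(author M) ≈ 0.1124, P(author K) ≈ 0.1968
After 'present': normaliser = 0.8·0.6908 + 0.25·0.1124 + 0.25·0.1968; P(author Q) ≈ 0.8773, P(author M) ≈ 0.0446, P(author K) ≈ 0.0781
After 'present': normaliser = 0.8·0.8773 + 0.25·0.0446 + 0.25·0.0781; P(author Q) ≈ 0.9581, P(author M) ≈ 0.0152, P(author K) ≈ 0.0267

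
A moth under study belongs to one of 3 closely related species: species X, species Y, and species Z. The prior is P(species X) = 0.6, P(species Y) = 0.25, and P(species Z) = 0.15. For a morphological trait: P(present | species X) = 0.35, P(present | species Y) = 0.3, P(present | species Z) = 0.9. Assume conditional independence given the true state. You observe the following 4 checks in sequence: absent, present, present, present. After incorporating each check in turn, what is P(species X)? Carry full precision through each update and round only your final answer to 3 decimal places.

0.516

After 'absent': normaliser = 0.65·0.6000 + 0.7·0.2500 + 0.1·0.1500; P(species X) ≈ 0.6724, P(species Y) ≈ 0.3017, P(species Z) ≈ 0.0259
After 'present': normaliser = 0.35·0.6724 + 0.3·0.3017 + 0.9·0.0259; P(species X) ≈ 0.6741, P(species Y) ≈ 0.2593, P(species Z) ≈ 0.0667
After 'present': normaliser = 0.35·0.6741 + 0.3·0.2593 + 0.9·0.0667; P(species X) ≈ 0.6313, P(species Y) ≈ 0.2081, P(species Z) ≈ 0.1606
After 'present': normaliser = 0.35·0.6313 + 0.3·0.2081 + 0.9·0.1606; P(species X) ≈ 0.5164, P(species Y) ≈ 0.1459, P(species Z) ≈ 0.3377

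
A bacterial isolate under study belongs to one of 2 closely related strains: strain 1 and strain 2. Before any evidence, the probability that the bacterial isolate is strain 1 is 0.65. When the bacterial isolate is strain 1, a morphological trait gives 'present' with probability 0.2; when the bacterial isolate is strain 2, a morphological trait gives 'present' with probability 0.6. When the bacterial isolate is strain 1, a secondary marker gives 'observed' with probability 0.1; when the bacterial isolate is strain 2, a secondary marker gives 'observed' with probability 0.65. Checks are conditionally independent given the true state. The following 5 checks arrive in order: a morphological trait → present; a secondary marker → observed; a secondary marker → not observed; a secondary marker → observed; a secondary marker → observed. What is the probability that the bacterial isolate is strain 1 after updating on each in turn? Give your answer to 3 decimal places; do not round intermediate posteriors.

0.006

After a morphological trait='present': P(strain 1) = 0.2·0.6500 / (0.2·0.6500 + 0.6·0.3500) ≈ 0.3824
After a secondary marker='observed': P(strain 1) = 0.1·0.3824 / (0.1·0.3824 + 0.65·0.6176) ≈ 0.0870
After a secondary marker='not observed': P(strain 1) = 0.9·0.0870 / (0.9·0.0870 + 0.35·0.9130) ≈ 0.1967
After a secondary marker='observed': P(strain 1) = 0.1·0.1967 / (0.1·0.1967 + 0.65·0.8033) ≈ 0.0363
After a secondary marker='observed': P(strain 1) = 0.1·0.0363 / (0.1·0.0363 + 0.65·0.9637) ≈ 0.0058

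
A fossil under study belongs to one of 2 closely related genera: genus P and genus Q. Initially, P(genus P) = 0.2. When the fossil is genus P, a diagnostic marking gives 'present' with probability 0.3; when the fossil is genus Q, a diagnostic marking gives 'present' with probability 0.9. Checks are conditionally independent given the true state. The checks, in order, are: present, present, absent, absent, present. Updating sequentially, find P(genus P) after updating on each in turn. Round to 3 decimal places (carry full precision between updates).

0.312

After 'present': P(genus P) = 0.3·0.2000 / (0.3·0.2000 + 0.9·0.8000) ≈ 0.0769
After 'present': P(genus P) = 0.3·0.0769 / (0.3·0.0769 + 0.9·0.9231) ≈ 0.0270
After 'absent': P(genus P) = 0.7·0.0270 / (0.7·0.0270 + 0.1·0.9730) ≈ 0.1628
After 'absent': P(genus P) = 0.7·0.1628 / (0.7·0.1628 + 0.1·0.8372) ≈ 0.5765
After 'present': P(genus P) = 0.3·0.5765 / (0.3·0.5765 + 0.9·0.4235) ≈ 0.3121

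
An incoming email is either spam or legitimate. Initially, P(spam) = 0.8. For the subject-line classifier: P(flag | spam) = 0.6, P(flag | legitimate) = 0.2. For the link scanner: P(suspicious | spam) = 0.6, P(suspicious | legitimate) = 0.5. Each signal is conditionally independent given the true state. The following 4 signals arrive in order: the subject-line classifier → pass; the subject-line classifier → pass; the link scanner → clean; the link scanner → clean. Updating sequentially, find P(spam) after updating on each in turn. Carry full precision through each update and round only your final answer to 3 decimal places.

0.390

Apply Bayes' rule sequentially, carrying P(spam) forward.
After the subject-line classifier='pass': P(spam) = 0.4·0.8000 / (0.4·0.8000 + 0.8·0.2000) ≈ 0.6667
After the subject-line classifier='pass': P(spam) = 0.4·0.6667 / (0.4·0.6667 + 0.8·0.3333) ≈ 0.5000
After the link scanner='clean': P(spam) = 0.4·0.5000 / (0.4·0.5000 + 0.5·0.5000) ≈ 0.4444
After the link scanner='clean': P(spam) = 0.4·0.4444 / (0.4·0.4444 + 0.5·0.5556) ≈ 0.3902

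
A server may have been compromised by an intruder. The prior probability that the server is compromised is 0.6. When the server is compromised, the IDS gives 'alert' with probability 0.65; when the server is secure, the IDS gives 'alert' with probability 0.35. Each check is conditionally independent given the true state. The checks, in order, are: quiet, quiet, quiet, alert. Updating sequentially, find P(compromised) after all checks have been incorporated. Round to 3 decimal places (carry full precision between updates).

0.303

After 'quiet': P(compromised) = 0.35·0.6000 / (0.35·0.6000 + 0.65·0.4000) ≈ 0.4468
After 'quiet': P(compromised) = 0.35·0.4468 / (0.35·0.4468 + 0.65·0.5532) ≈ 0.3031
After 'quiet': P(compromised) = 0.35·0.3031 / (0.35·0.3031 + 0.65·0.6969) ≈ 0.1897
After 'alert': P(compromised) = 0.65·0.1897 / (0.65·0.1897 + 0.35·0.8103) ≈ 0.3031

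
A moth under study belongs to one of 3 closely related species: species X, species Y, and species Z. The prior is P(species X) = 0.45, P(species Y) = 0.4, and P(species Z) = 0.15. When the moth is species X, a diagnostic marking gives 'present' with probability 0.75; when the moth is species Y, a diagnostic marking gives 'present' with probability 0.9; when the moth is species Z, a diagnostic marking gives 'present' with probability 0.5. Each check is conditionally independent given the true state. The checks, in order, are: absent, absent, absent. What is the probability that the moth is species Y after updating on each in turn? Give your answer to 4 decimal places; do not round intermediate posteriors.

After 'absent': normaliser = 0.25·0.4500 + 0.1·0.4000 + 0.5·0.1500; P(species X) ≈ 0.4945, P(species Y) ≈ 0.1758, P(species Z) ≈ 0.3297
After 'absent': normaliser = 0.25·0.4945 + 0.1·0.1758 + 0.5·0.3297; P(species X) ≈ 0.4039, P(species Y) ≈ 0.0575, P(species Z) ≈ 0.5386
After 'absent': normaliser = 0.25·0.4039 + 0.1·0.0575 + 0.5·0.5386; P(species X) ≈ 0.2686, P(species Y) ≈ 0.0153, P(species Z) ≈ 0.7162

0.0153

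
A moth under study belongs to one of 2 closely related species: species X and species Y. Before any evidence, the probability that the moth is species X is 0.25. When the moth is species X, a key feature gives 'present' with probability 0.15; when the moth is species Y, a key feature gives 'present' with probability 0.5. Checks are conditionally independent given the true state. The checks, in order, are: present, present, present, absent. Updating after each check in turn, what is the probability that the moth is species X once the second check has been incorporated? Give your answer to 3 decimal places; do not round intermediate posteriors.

Apply Bayes' rule sequentially, carrying P(species X) forward.
After 'present': P(species X) = 0.15·0.2500 / (0.15·0.2500 + 0.5·0.7500) ≈ 0.0909
After 'present': P(species X) = 0.15·0.0909 / (0.15·0.0909 + 0.5·0.9091) ≈ 0.0291

0.029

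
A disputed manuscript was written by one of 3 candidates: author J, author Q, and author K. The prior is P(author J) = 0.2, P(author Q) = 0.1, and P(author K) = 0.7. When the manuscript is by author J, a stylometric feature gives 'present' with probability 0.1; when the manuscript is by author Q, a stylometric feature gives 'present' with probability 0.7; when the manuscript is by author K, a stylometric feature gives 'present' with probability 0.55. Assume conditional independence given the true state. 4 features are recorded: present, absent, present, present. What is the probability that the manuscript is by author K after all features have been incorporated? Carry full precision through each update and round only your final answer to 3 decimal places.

0.833

After 'present': normaliser = 0.1·0.2000 + 0.7·0.1000 + 0.55·0.7000; P(author J) ≈ 0.0421, P(author Q) ≈ 0.1474, P(author K) ≈ 0.8105
After 'absent': normaliser = 0.9·0.0421 + 0.3·0.1474 + 0.45·0.8105; P(author J) ≈ 0.0848, P(author Q) ≈ 0.0989, P(author K) ≈ 0.8163
After 'present': normaliser = 0.1·0.0848 + 0.7·0.0989 + 0.55·0.8163; P(author J) ≈ 0.0161, P(author Q) ≈ 0.1315, P(author K) ≈ 0.8524
After 'present': normaliser = 0.1·0.0161 + 0.7·0.1315 + 0.55·0.8524; P(author J) ≈ 0.0029, P(author Q) ≈ 0.1636, P(author K) ≈ 0.8335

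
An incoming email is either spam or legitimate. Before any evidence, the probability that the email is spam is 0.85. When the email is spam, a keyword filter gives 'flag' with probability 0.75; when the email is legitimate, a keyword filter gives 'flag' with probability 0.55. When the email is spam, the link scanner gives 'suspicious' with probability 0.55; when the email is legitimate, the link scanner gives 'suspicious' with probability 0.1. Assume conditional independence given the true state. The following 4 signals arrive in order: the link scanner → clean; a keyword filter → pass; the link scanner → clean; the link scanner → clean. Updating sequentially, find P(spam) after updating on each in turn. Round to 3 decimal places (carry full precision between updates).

After the link scanner='clean': P(spam) = 0.45·0.8500 / (0.45·0.8500 + 0.9·0.1500) ≈ 0.7391
After a keyword filter='pass': P(spam) = 0.25·0.7391 / (0.25·0.7391 + 0.45·0.2609) ≈ 0.6115
After the link scanner='clean': P(spam) = 0.45·0.6115 / (0.45·0.6115 + 0.9·0.3885) ≈ 0.4404
After the link scanner='clean': P(spam) = 0.45·0.4404 / (0.45·0.4404 + 0.9·0.5596) ≈ 0.2824

0.282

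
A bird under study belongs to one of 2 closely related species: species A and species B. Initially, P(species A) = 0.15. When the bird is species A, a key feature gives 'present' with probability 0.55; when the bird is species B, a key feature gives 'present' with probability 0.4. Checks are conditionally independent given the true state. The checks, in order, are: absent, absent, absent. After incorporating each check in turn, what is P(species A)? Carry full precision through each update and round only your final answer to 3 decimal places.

0.069

After 'absent': P(species A) = 0.45·0.1500 / (0.45·0.1500 + 0.6·0.8500) ≈ 0.1169
After 'absent': P(species A) = 0.45·0.1169 / (0.45·0.1169 + 0.6·0.8831) ≈ 0.0903
After 'absent': P(species A) = 0.45·0.0903 / (0.45·0.0903 + 0.6·0.9097) ≈ 0.0693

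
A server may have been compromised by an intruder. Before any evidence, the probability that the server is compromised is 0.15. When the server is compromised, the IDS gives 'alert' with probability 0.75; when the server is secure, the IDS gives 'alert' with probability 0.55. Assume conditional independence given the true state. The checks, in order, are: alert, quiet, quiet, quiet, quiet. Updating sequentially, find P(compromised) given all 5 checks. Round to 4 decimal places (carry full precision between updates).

After 'alert': P(compromised) = 0.75·0.1500 / (0.75·0.1500 + 0.55·0.8500) ≈ 0.1940
After 'quiet': P(compromised) = 0.25·0.1940 / (0.25·0.1940 + 0.45·0.8060) ≈ 0.1179
After 'quiet': P(compromised) = 0.25·0.1179 / (0.25·0.1179 + 0.45·0.8821) ≈ 0.0691
After 'quiet': P(compromised) = 0.25·0.0691 / (0.25·0.0691 + 0.45·0.9309) ≈ 0.0396
After 'quiet': P(compromised) = 0.25·0.0396 / (0.25·0.0396 + 0.45·0.9604) ≈ 0.0224

0.0224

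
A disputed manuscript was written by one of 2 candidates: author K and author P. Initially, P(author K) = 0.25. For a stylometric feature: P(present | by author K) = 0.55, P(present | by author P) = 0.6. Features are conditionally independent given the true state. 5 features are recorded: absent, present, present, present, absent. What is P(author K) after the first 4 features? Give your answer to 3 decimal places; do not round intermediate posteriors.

0.224

Each posterior becomes the prior for the next update.
After 'absent': P(author K) = 0.45·0.2500 / (0.45·0.2500 + 0.4·0.7500) ≈ 0.2727
After 'present': P(author K) = 0.55·0.2727 / (0.55·0.2727 + 0.6·0.7273) ≈ 0.2558
After 'present': P(author K) = 0.55·0.2558 / (0.55·0.2558 + 0.6·0.7442) ≈ 0.2396
After 'present': P(author K) = 0.55·0.2396 / (0.55·0.2396 + 0.6·0.7604) ≈ 0.2241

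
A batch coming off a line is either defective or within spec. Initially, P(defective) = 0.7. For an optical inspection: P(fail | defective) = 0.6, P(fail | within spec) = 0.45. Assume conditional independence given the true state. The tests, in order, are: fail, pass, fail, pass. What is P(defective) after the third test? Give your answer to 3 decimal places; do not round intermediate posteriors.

0.751

After 'fail': P(defective) = 0.6·0.7000 / (0.6·0.7000 + 0.45·0.3000) ≈ 0.7568
After 'pass': P(defective) = 0.4·0.7568 / (0.4·0.7568 + 0.55·0.2432) ≈ 0.6935
After 'fail': P(defective) = 0.6·0.6935 / (0.6·0.6935 + 0.45·0.3065) ≈ 0.7510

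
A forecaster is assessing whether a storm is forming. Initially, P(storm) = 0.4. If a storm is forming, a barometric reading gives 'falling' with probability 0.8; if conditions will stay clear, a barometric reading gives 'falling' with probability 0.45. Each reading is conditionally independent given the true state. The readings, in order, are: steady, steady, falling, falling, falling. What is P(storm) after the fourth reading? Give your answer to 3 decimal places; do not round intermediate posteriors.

0.218

After 'steady': P(storm) = 0.2·0.4000 / (0.2·0.4000 + 0.55·0.6000) ≈ 0.1951
After 'steady': P(storm) = 0.2·0.1951 / (0.2·0.1951 + 0.55·0.8049) ≈ 0.0810
After 'falling': P(storm) = 0.8·0.0810 / (0.8·0.0810 + 0.45·0.9190) ≈ 0.1355
After 'falling': P(storm) = 0.8·0.1355 / (0.8·0.1355 + 0.45·0.8645) ≈ 0.2179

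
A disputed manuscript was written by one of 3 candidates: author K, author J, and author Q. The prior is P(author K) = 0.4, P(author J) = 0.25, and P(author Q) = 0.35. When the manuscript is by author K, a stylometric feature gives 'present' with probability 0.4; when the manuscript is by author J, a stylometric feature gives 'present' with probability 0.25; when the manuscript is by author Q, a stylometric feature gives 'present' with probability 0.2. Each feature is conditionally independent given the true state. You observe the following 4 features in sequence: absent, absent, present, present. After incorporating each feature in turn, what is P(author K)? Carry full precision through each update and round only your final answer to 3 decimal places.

0.565

Each posterior becomes the prior for the next update.
After 'absent': normaliser = 0.6·0.4000 + 0.75·0.2500 + 0.8·0.3500; P(author K) ≈ 0.3392, P(author J) ≈ 0.2650, P(author Q) ≈ 0.3958
After 'absent': normaliser = 0.6·0.3392 + 0.75·0.2650 + 0.8·0.3958; P(author K) ≈ 0.2831, P(author J) ≈ 0.2765, P(author Q) ≈ 0.4404
After 'present': normaliser = 0.4·0.2831 + 0.25·0.2765 + 0.2·0.4404; P(author K) ≈ 0.4187, P(author J) ≈ 0.2556, P(author Q) ≈ 0.3257
After 'present': normaliser = 0.4·0.4187 + 0.25·0.2556 + 0.2·0.3257; P(author K) ≈ 0.5649, P(author J) ≈ 0.2155, P(author Q) ≈ 0.2197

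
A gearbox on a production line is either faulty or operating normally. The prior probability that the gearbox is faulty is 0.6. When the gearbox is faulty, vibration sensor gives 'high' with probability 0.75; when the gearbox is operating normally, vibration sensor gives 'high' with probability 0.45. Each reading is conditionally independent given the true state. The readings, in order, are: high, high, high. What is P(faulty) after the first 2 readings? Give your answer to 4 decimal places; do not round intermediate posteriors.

0.8065

After 'high': P(faulty) = 0.75·0.6000 / (0.75·0.6000 + 0.45·0.4000) ≈ 0.7143
After 'high': P(faulty) = 0.75·0.7143 / (0.75·0.7143 + 0.45·0.2857) ≈ 0.8065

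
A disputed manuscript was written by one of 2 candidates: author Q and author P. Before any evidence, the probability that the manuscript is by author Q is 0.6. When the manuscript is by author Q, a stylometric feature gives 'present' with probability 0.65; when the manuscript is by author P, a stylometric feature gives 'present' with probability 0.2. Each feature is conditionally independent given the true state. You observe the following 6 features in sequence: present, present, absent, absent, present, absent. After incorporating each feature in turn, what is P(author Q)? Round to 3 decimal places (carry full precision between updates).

After 'present': P(author Q) = 0.65·0.6000 / (0.65·0.6000 + 0.2·0.4000) ≈ 0.8298
After 'present': P(author Q) = 0.65·0.8298 / (0.65·0.8298 + 0.2·0.1702) ≈ 0.9406
After 'absent': P(author Q) = 0.35·0.9406 / (0.35·0.9406 + 0.8·0.0594) ≈ 0.8739
After 'absent': P(author Q) = 0.35·0.8739 / (0.35·0.8739 + 0.8·0.1261) ≈ 0.7520
After 'present': P(author Q) = 0.65·0.7520 / (0.65·0.7520 + 0.2·0.2480) ≈ 0.9079
After 'absent': P(author Q) = 0.35·0.9079 / (0.35·0.9079 + 0.8·0.0921) ≈ 0.8117

0.812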